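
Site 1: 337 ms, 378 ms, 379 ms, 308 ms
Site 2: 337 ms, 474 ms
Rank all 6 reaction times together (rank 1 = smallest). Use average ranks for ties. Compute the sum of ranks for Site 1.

12.5

Sorted (ascending): 308, 337, 337, 378, 379, 474
The 2 values of 337 occupy positions 2–3 → average rank (2+3)/2 = 2.5.
Site 1 values → pooled ranks: 337→2.5, 378→4, 379→5, 308→1
Rank sum = 2.5 + 4 + 5 + 1 = 12.5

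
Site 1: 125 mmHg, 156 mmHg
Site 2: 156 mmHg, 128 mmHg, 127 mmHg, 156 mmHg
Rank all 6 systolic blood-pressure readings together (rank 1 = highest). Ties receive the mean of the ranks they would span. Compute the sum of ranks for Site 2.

13

Sorted (descending): 156, 156, 156, 128, 127, 125
The 3 values of 156 occupy positions 1–3 → average rank 2.
Site 2 values → pooled ranks: 156→2, 128→4, 127→5, 156→2
Rank sum = 2 + 4 + 5 + 2 = 13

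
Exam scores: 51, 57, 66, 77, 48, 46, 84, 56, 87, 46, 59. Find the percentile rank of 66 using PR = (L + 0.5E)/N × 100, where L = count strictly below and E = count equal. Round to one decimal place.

N = 11.
Strictly below 66: 7. Equal to 66: 1.
PR = (7 + 0.5·1)/11 × 100 = 68.2

68.2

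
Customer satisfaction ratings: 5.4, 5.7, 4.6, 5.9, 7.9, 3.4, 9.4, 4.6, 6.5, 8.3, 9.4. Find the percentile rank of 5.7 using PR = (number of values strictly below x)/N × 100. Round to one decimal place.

N = 11.
Strictly below 5.7: 4. Equal to 5.7: 1.
PR = 4/11 × 100 = 36.4

36.4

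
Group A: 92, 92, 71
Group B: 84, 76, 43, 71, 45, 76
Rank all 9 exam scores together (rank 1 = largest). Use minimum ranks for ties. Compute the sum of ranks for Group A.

Sorted (descending): 92, 92, 84, 76, 76, 71, 71, 45, 43
The 2 values of 92 occupy positions 1–2 → each gets rank 1.
The 2 values of 76 occupy positions 4–5 → each gets rank 4.
The 2 values of 71 occupy positions 6–7 → each gets rank 6.
Group A values → pooled ranks: 92→1, 92→1, 71→6
Rank sum = 1 + 1 + 6 = 8

8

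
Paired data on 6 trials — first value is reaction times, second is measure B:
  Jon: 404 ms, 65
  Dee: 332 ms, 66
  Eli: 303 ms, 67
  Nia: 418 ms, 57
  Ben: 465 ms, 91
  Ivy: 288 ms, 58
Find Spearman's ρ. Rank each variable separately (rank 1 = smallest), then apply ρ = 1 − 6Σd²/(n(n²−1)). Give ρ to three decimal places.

0.200

Ranks of variable 1: 4, 3, 2, 5, 6, 1
Ranks of variable 2: 3, 4, 5, 1, 6, 2
d = r₁ − r₂: 1, -1, -3, 4, 0, -1
d²: 1, 1, 9, 16, 0, 1; Σd² = 28
ρ = 1 − 6·28/(6·35) = 1 − 168/210 = 0.200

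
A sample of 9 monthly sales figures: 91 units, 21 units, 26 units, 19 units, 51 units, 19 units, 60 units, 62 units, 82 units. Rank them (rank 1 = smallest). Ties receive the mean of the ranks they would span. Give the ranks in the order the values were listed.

9, 3, 4, 1.5, 5, 1.5, 6, 7, 8

Sorted (ascending): 19, 19, 21, 26, 51, 60, 62, 82, 91
The 2 values of 19 occupy positions 1–2 → average rank (1+2)/2 = 1.5.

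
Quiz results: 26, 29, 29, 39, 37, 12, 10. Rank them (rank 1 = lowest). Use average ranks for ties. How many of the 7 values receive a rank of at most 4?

3

Sorted (ascending): 10, 12, 26, 29, 29, 37, 39
The 2 values of 29 occupy positions 4–5 → average rank (4+5)/2 = 4.5.
Ranks ≤ 4: {1, 2, 3} → 3 values.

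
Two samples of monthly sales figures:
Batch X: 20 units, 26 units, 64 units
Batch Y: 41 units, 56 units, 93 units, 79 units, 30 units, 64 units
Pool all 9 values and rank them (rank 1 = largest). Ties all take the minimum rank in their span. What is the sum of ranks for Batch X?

20

Sorted (descending): 93, 79, 64, 64, 56, 41, 30, 26, 20
The 2 values of 64 occupy positions 3–4 → each gets rank 3.
Batch X values → pooled ranks: 20→9, 26→8, 64→3
Rank sum = 9 + 8 + 3 = 20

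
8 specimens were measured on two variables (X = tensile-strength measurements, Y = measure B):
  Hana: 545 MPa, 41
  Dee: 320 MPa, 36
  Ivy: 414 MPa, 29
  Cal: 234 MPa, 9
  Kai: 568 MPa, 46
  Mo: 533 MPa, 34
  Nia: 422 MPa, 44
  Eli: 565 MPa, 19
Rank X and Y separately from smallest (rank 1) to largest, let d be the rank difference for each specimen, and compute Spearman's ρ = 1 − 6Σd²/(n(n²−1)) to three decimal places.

Ranks of variable 1: 6, 2, 3, 1, 8, 5, 4, 7
Ranks of variable 2: 6, 5, 3, 1, 8, 4, 7, 2
d = r₁ − r₂: 0, -3, 0, 0, 0, 1, -3, 5
d²: 0, 9, 0, 0, 0, 1, 9, 25; Σd² = 44
ρ = 1 − 6·44/(8·63) = 1 − 264/504 = 0.476

0.476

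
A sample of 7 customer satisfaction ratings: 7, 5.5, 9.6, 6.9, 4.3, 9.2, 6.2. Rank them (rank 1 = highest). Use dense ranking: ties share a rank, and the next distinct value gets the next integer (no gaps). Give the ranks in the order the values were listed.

Sorted (descending): 9.6, 9.2, 7, 6.9, 6.2, 5.5, 4.3
No ties — each value takes its position as its rank.

3, 6, 1, 4, 7, 2, 5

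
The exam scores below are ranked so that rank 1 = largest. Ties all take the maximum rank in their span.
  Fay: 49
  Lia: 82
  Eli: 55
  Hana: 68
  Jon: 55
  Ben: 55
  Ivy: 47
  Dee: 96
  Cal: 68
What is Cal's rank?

Sorted (descending): 96, 82, 68, 68, 55, 55, 55, 49, 47
The 2 values of 68 occupy positions 3–4 → each gets rank 4.
The 3 values of 55 occupy positions 5–7 → each gets rank 7.
Cal has value 68 → rank 4.

4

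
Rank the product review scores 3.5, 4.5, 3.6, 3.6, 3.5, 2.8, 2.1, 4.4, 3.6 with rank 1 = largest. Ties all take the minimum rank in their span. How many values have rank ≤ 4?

5

Sorted (descending): 4.5, 4.4, 3.6, 3.6, 3.6, 3.5, 3.5, 2.8, 2.1
The 3 values of 3.6 occupy positions 3–5 → each gets rank 3.
The 2 values of 3.5 occupy positions 6–7 → each gets rank 6.
Ranks ≤ 4: {1, 2, 3, 3, 3} → 5 values.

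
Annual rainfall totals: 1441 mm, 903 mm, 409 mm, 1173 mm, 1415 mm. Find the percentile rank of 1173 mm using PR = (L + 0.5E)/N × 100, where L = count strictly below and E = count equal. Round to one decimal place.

N = 5.
Strictly below 1173: 2. Equal to 1173: 1.
PR = (2 + 0.5·1)/5 × 100 = 50.0

50.0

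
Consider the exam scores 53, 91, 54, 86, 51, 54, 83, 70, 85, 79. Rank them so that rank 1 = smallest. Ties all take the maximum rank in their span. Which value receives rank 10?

Sorted (ascending): 51, 53, 54, 54, 70, 79, 83, 85, 86, 91
The 2 values of 54 occupy positions 3–4 → each gets rank 4.
Rank 10 → value 91.

91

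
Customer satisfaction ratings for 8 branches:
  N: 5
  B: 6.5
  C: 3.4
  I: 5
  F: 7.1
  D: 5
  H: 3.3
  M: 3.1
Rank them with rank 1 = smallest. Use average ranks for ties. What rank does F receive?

8

Sorted (ascending): 3.1, 3.3, 3.4, 5, 5, 5, 6.5, 7.1
The 3 values of 5 occupy positions 4–6 → average rank 5.
F has value 7.1 → rank 8.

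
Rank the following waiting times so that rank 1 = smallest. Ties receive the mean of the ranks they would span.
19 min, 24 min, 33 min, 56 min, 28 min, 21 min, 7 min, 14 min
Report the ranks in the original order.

3, 5, 7, 8, 6, 4, 1, 2

Sorted (ascending): 7, 14, 19, 21, 24, 28, 33, 56
No ties — each value takes its position as its rank.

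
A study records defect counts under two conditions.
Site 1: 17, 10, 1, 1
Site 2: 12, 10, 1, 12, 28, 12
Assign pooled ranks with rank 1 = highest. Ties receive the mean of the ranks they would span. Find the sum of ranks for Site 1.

Sorted (descending): 28, 17, 12, 12, 12, 10, 10, 1, 1, 1
The 3 values of 12 occupy positions 3–5 → average rank 4.
The 2 values of 10 occupy positions 6–7 → average rank (6+7)/2 = 6.5.
The 3 values of 1 occupy positions 8–10 → average rank 9.
Site 1 values → pooled ranks: 17→2, 10→6.5, 1→9, 1→9
Rank sum = 2 + 6.5 + 9 + 9 = 26.5

26.5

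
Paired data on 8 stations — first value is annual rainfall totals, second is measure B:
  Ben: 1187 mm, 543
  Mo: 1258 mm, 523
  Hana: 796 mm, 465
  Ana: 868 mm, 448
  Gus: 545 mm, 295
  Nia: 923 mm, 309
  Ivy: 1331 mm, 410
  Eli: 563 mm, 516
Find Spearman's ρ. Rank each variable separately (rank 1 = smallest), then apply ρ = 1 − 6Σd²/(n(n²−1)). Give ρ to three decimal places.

Ranks of variable 1: 6, 7, 3, 4, 1, 5, 8, 2
Ranks of variable 2: 8, 7, 5, 4, 1, 2, 3, 6
d = r₁ − r₂: -2, 0, -2, 0, 0, 3, 5, -4
d²: 4, 0, 4, 0, 0, 9, 25, 16; Σd² = 58
ρ = 1 − 6·58/(8·63) = 1 − 348/504 = 0.310

0.310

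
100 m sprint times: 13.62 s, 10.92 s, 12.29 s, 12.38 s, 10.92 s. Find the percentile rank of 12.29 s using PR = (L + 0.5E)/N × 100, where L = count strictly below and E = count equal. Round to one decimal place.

N = 5.
Strictly below 12.29: 2. Equal to 12.29: 1.
PR = (2 + 0.5·1)/5 × 100 = 50.0

50.0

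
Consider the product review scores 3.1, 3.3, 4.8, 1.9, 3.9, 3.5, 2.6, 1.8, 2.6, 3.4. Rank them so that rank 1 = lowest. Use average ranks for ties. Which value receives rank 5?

Sorted (ascending): 1.8, 1.9, 2.6, 2.6, 3.1, 3.3, 3.4, 3.5, 3.9, 4.8
The 2 values of 2.6 occupy positions 3–4 → average rank (3+4)/2 = 3.5.
Rank 5 → value 3.1.

3.1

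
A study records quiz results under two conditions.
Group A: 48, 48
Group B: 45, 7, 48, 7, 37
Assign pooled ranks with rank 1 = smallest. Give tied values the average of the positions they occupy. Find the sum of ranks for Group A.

Sorted (ascending): 7, 7, 37, 45, 48, 48, 48
The 2 values of 7 occupy positions 1–2 → average rank (1+2)/2 = 1.5.
The 3 values of 48 occupy positions 5–7 → average rank 6.
Group A values → pooled ranks: 48→6, 48→6
Rank sum = 6 + 6 = 12

12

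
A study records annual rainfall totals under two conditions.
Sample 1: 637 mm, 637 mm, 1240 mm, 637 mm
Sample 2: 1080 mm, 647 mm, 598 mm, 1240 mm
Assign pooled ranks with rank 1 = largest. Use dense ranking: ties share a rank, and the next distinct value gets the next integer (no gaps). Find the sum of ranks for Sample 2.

11

Sorted (descending): 1240, 1240, 1080, 647, 637, 637, 637, 598
The 2 values of 1240 share dense rank 1.
The 3 values of 637 share dense rank 4.
Remaining distinct values take the next consecutive integers.
Sample 2 values → pooled ranks: 1080→2, 647→3, 598→5, 1240→1
Rank sum = 2 + 3 + 5 + 1 = 11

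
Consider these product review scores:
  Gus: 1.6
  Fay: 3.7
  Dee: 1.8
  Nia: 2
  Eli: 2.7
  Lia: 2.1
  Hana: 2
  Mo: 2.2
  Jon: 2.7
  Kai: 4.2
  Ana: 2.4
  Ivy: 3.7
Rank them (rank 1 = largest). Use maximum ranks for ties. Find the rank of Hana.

10

Sorted (descending): 4.2, 3.7, 3.7, 2.7, 2.7, 2.4, 2.2, 2.1, 2, 2, 1.8, 1.6
The 2 values of 3.7 occupy positions 2–3 → each gets rank 3.
The 2 values of 2.7 occupy positions 4–5 → each gets rank 5.
The 2 values of 2 occupy positions 9–10 → each gets rank 10.
Hana has value 2 → rank 10.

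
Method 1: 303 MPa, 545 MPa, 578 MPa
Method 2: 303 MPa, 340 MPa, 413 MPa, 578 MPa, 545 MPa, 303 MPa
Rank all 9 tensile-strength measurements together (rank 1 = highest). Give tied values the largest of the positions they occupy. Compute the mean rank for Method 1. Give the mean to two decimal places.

Sorted (descending): 578, 578, 545, 545, 413, 340, 303, 303, 303
The 2 values of 578 occupy positions 1–2 → each gets rank 2.
The 2 values of 545 occupy positions 3–4 → each gets rank 4.
The 3 values of 303 occupy positions 7–9 → each gets rank 9.
Method 1 values → pooled ranks: 303→9, 545→4, 578→2
Mean rank = (9 + 4 + 2) / 3 = 5.00

5.00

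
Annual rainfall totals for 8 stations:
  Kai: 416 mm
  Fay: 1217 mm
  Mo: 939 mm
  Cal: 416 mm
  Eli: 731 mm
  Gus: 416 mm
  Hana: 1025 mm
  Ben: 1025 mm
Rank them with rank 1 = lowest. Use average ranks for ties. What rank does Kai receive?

2

Sorted (ascending): 416, 416, 416, 731, 939, 1025, 1025, 1217
The 3 values of 416 occupy positions 1–3 → average rank 2.
The 2 values of 1025 occupy positions 6–7 → average rank (6+7)/2 = 6.5.
Kai has value 416 mm → rank 2.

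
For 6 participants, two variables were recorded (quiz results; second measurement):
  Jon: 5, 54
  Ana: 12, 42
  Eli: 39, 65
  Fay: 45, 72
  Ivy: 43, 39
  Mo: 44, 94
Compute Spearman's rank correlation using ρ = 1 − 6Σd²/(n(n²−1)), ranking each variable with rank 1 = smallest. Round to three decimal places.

Ranks of variable 1: 1, 2, 3, 6, 4, 5
Ranks of variable 2: 3, 2, 4, 5, 1, 6
d = r₁ − r₂: -2, 0, -1, 1, 3, -1
d²: 4, 0, 1, 1, 9, 1; Σd² = 16
ρ = 1 − 6·16/(6·35) = 1 − 96/210 = 0.543

0.543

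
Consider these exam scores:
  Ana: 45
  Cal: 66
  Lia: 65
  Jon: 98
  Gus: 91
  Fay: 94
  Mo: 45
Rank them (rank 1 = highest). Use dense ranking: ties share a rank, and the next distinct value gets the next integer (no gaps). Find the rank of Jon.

Sorted (descending): 98, 94, 91, 66, 65, 45, 45
The 2 values of 45 share dense rank 6.
Remaining distinct values take the next consecutive integers.
Jon has value 98 → rank 1.

1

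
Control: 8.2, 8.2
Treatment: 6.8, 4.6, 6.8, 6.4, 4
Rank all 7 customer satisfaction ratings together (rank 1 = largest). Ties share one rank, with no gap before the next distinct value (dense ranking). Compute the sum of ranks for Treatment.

Sorted (descending): 8.2, 8.2, 6.8, 6.8, 6.4, 4.6, 4
The 2 values of 8.2 share dense rank 1.
The 2 values of 6.8 share dense rank 2.
Remaining distinct values take the next consecutive integers.
Treatment values → pooled ranks: 6.8→2, 4.6→4, 6.8→2, 6.4→3, 4→5
Rank sum = 2 + 4 + 2 + 3 + 5 = 16

16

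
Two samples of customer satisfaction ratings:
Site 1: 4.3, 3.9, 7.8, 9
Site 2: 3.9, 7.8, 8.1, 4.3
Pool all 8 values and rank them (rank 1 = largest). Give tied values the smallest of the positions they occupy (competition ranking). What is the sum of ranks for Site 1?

16

Sorted (descending): 9, 8.1, 7.8, 7.8, 4.3, 4.3, 3.9, 3.9
The 2 values of 7.8 occupy positions 3–4 → each gets rank 3.
The 2 values of 4.3 occupy positions 5–6 → each gets rank 5.
The 2 values of 3.9 occupy positions 7–8 → each gets rank 7.
Site 1 values → pooled ranks: 4.3→5, 3.9→7, 7.8→3, 9→1
Rank sum = 5 + 7 + 3 + 1 = 16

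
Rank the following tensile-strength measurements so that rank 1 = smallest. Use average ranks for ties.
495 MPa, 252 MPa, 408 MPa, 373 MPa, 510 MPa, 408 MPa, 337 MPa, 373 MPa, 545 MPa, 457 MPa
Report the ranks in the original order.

8, 1, 5.5, 3.5, 9, 5.5, 2, 3.5, 10, 7

Sorted (ascending): 252, 337, 373, 373, 408, 408, 457, 495, 510, 545
The 2 values of 373 occupy positions 3–4 → average rank (3+4)/2 = 3.5.
The 2 values of 408 occupy positions 5–6 → average rank (5+6)/2 = 5.5.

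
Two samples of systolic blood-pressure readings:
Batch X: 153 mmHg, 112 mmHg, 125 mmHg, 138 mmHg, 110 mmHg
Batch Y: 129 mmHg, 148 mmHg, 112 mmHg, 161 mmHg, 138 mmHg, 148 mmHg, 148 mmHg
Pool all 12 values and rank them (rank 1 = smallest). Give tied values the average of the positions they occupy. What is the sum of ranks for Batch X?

Sorted (ascending): 110, 112, 112, 125, 129, 138, 138, 148, 148, 148, 153, 161
The 2 values of 112 occupy positions 2–3 → average rank (2+3)/2 = 2.5.
The 2 values of 138 occupy positions 6–7 → average rank (6+7)/2 = 6.5.
The 3 values of 148 occupy positions 8–10 → average rank 9.
Batch X values → pooled ranks: 153→11, 112→2.5, 125→4, 138→6.5, 110→1
Rank sum = 11 + 2.5 + 4 + 6.5 + 1 = 25

25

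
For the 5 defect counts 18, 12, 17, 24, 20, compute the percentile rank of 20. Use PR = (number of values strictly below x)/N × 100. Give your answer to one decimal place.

N = 5.
Strictly below 20: 3. Equal to 20: 1.
PR = 3/5 × 100 = 60.0

60.0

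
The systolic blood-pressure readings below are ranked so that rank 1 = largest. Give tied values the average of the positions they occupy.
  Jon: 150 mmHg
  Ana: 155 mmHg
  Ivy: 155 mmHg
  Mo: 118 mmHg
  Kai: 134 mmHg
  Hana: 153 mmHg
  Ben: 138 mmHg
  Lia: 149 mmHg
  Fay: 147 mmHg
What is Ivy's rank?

Sorted (descending): 155, 155, 153, 150, 149, 147, 138, 134, 118
The 2 values of 155 occupy positions 1–2 → average rank (1+2)/2 = 1.5.
Ivy has value 155 mmHg → rank 1.5.

1.5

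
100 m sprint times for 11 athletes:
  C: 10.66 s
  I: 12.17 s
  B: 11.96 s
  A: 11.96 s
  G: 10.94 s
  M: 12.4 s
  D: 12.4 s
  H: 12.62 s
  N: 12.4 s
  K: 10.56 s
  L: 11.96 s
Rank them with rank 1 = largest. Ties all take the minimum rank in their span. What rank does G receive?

Sorted (descending): 12.62, 12.4, 12.4, 12.4, 12.17, 11.96, 11.96, 11.96, 10.94, 10.66, 10.56
The 3 values of 12.4 occupy positions 2–4 → each gets rank 2.
The 3 values of 11.96 occupy positions 6–8 → each gets rank 6.
G has value 10.94 s → rank 9.

9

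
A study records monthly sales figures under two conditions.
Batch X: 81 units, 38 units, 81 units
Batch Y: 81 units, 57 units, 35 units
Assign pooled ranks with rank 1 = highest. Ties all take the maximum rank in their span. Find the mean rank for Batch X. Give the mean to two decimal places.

3.67

Sorted (descending): 81, 81, 81, 57, 38, 35
The 3 values of 81 occupy positions 1–3 → each gets rank 3.
Batch X values → pooled ranks: 81→3, 38→5, 81→3
Mean rank = (3 + 5 + 3) / 3 = 3.67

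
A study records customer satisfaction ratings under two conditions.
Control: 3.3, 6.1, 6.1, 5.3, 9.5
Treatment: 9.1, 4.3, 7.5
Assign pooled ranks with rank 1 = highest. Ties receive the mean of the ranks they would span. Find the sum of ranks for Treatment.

12

Sorted (descending): 9.5, 9.1, 7.5, 6.1, 6.1, 5.3, 4.3, 3.3
The 2 values of 6.1 occupy positions 4–5 → average rank (4+5)/2 = 4.5.
Treatment values → pooled ranks: 9.1→2, 4.3→7, 7.5→3
Rank sum = 2 + 7 + 3 = 12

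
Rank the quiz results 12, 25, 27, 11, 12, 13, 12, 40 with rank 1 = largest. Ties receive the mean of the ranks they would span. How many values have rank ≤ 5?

Sorted (descending): 40, 27, 25, 13, 12, 12, 12, 11
The 3 values of 12 occupy positions 5–7 → average rank 6.
Ranks ≤ 5: {1, 2, 3, 4} → 4 values.

4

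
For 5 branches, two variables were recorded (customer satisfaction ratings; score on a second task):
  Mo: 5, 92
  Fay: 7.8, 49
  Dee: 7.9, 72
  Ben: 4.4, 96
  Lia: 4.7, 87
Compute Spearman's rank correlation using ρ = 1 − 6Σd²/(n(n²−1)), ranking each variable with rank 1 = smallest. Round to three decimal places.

-0.800

Ranks of variable 1: 3, 4, 5, 1, 2
Ranks of variable 2: 4, 1, 2, 5, 3
d = r₁ − r₂: -1, 3, 3, -4, -1
d²: 1, 9, 9, 16, 1; Σd² = 36
ρ = 1 − 6·36/(5·24) = 1 − 216/120 = -0.800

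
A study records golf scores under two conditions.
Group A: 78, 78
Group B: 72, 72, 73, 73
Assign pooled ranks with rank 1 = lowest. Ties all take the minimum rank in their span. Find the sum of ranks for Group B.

8

Sorted (ascending): 72, 72, 73, 73, 78, 78
The 2 values of 72 occupy positions 1–2 → each gets rank 1.
The 2 values of 73 occupy positions 3–4 → each gets rank 3.
The 2 values of 78 occupy positions 5–6 → each gets rank 5.
Group B values → pooled ranks: 72→1, 72→1, 73→3, 73→3
Rank sum = 1 + 1 + 3 + 3 = 8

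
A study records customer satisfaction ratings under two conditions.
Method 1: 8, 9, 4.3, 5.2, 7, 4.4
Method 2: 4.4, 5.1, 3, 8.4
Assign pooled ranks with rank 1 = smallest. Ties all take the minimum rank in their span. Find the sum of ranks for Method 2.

Sorted (ascending): 3, 4.3, 4.4, 4.4, 5.1, 5.2, 7, 8, 8.4, 9
The 2 values of 4.4 occupy positions 3–4 → each gets rank 3.
Method 2 values → pooled ranks: 4.4→3, 5.1→5, 3→1, 8.4→9
Rank sum = 3 + 5 + 1 + 9 = 18

18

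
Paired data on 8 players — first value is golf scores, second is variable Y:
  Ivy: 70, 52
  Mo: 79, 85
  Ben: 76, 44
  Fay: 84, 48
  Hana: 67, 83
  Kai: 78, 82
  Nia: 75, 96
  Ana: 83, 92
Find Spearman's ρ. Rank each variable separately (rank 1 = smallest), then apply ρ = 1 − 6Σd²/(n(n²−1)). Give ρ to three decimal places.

Ranks of variable 1: 2, 6, 4, 8, 1, 5, 3, 7
Ranks of variable 2: 3, 6, 1, 2, 5, 4, 8, 7
d = r₁ − r₂: -1, 0, 3, 6, -4, 1, -5, 0
d²: 1, 0, 9, 36, 16, 1, 25, 0; Σd² = 88
ρ = 1 − 6·88/(8·63) = 1 − 528/504 = -0.048

-0.048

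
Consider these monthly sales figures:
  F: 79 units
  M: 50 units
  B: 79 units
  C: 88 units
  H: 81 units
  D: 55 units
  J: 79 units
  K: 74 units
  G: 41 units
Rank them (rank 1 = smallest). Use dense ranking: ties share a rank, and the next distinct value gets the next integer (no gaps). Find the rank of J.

Sorted (ascending): 41, 50, 55, 74, 79, 79, 79, 81, 88
The 3 values of 79 share dense rank 5.
Remaining distinct values take the next consecutive integers.
J has value 79 units → rank 5.

5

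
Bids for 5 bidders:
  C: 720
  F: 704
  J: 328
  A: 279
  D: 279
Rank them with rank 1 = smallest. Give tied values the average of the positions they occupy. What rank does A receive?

1.5

Sorted (ascending): 279, 279, 328, 704, 720
The 2 values of 279 occupy positions 1–2 → average rank (1+2)/2 = 1.5.
A has value 279 → rank 1.5.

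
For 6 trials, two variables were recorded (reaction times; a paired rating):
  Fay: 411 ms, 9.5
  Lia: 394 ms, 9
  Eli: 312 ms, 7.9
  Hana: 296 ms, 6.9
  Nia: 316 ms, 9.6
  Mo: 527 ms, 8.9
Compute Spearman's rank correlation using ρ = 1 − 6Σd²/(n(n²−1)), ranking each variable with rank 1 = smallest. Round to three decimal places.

Ranks of variable 1: 5, 4, 2, 1, 3, 6
Ranks of variable 2: 5, 4, 2, 1, 6, 3
d = r₁ − r₂: 0, 0, 0, 0, -3, 3
d²: 0, 0, 0, 0, 9, 9; Σd² = 18
ρ = 1 − 6·18/(6·35) = 1 − 108/210 = 0.486

0.486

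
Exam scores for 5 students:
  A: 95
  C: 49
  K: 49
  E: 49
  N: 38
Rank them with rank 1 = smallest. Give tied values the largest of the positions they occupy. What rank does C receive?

Sorted (ascending): 38, 49, 49, 49, 95
The 3 values of 49 occupy positions 2–4 → each gets rank 4.
C has value 49 → rank 4.

4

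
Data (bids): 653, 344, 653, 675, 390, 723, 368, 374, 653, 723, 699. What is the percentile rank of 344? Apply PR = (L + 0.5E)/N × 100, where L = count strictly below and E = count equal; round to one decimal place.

4.5

N = 11.
Strictly below 344: 0. Equal to 344: 1.
PR = (0 + 0.5·1)/11 × 100 = 4.5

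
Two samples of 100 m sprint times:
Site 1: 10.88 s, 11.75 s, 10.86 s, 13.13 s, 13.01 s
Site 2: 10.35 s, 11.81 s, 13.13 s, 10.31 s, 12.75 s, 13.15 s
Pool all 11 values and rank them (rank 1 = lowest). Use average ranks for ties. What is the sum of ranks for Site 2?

Sorted (ascending): 10.31, 10.35, 10.86, 10.88, 11.75, 11.81, 12.75, 13.01, 13.13, 13.13, 13.15
The 2 values of 13.13 occupy positions 9–10 → average rank (9+10)/2 = 9.5.
Site 2 values → pooled ranks: 10.35→2, 11.81→6, 13.13→9.5, 10.31→1, 12.75→7, 13.15→11
Rank sum = 2 + 6 + 9.5 + 1 + 7 + 11 = 36.5

36.5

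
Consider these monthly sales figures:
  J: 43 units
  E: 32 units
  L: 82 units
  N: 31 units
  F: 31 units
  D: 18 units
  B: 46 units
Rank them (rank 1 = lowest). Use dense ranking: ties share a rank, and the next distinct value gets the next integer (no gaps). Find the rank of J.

4

Sorted (ascending): 18, 31, 31, 32, 43, 46, 82
The 2 values of 31 share dense rank 2.
Remaining distinct values take the next consecutive integers.
J has value 43 units → rank 4.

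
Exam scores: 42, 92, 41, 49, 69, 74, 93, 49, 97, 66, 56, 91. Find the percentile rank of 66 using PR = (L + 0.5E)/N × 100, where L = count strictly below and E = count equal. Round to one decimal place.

N = 12.
Strictly below 66: 5. Equal to 66: 1.
PR = (5 + 0.5·1)/12 × 100 = 45.8

45.8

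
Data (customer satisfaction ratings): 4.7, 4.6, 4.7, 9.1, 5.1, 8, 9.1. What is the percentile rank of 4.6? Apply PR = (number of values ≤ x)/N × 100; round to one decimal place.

14.3

N = 7.
Strictly below 4.6: 0. Equal to 4.6: 1.
PR = 1/7 × 100 = 14.3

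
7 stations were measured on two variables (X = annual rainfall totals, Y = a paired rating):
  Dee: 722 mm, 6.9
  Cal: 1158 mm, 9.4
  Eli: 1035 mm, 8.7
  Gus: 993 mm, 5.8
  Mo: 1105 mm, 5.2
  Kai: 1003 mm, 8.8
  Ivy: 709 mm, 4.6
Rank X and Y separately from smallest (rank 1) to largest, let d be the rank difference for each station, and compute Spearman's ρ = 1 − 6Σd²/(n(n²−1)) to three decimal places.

Ranks of variable 1: 2, 7, 5, 3, 6, 4, 1
Ranks of variable 2: 4, 7, 5, 3, 2, 6, 1
d = r₁ − r₂: -2, 0, 0, 0, 4, -2, 0
d²: 4, 0, 0, 0, 16, 4, 0; Σd² = 24
ρ = 1 − 6·24/(7·48) = 1 − 144/336 = 0.571

0.571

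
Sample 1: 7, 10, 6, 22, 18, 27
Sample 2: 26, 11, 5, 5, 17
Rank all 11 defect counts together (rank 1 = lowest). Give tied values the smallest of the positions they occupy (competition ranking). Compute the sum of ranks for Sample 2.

Sorted (ascending): 5, 5, 6, 7, 10, 11, 17, 18, 22, 26, 27
The 2 values of 5 occupy positions 1–2 → each gets rank 1.
Sample 2 values → pooled ranks: 26→10, 11→6, 5→1, 5→1, 17→7
Rank sum = 10 + 6 + 1 + 1 + 7 = 25

25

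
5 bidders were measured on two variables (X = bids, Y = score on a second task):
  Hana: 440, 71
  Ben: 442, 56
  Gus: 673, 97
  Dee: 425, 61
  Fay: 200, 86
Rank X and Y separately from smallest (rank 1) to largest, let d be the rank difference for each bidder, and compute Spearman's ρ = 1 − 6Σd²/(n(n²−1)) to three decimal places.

0.100

Ranks of variable 1: 3, 4, 5, 2, 1
Ranks of variable 2: 3, 1, 5, 2, 4
d = r₁ − r₂: 0, 3, 0, 0, -3
d²: 0, 9, 0, 0, 9; Σd² = 18
ρ = 1 − 6·18/(5·24) = 1 − 108/120 = 0.100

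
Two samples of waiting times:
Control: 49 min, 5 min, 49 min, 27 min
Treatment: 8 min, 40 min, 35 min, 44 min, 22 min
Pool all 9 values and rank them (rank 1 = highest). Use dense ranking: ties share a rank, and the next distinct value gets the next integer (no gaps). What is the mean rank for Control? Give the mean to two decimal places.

3.75

Sorted (descending): 49, 49, 44, 40, 35, 27, 22, 8, 5
The 2 values of 49 share dense rank 1.
Remaining distinct values take the next consecutive integers.
Control values → pooled ranks: 49→1, 5→8, 49→1, 27→5
Mean rank = (1 + 8 + 1 + 5) / 4 = 3.75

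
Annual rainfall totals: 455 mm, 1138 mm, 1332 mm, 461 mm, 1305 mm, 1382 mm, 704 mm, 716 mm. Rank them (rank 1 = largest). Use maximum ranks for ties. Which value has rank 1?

1382

Sorted (descending): 1382, 1332, 1305, 1138, 716, 704, 461, 455
No ties — each value takes its position as its rank.
Rank 1 → value 1382.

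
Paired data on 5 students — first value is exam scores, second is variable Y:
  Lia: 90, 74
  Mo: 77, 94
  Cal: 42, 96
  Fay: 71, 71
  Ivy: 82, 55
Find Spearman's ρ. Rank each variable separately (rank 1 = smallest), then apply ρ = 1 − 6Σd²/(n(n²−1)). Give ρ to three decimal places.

Ranks of variable 1: 5, 3, 1, 2, 4
Ranks of variable 2: 3, 4, 5, 2, 1
d = r₁ − r₂: 2, -1, -4, 0, 3
d²: 4, 1, 16, 0, 9; Σd² = 30
ρ = 1 − 6·30/(5·24) = 1 − 180/120 = -0.500

-0.500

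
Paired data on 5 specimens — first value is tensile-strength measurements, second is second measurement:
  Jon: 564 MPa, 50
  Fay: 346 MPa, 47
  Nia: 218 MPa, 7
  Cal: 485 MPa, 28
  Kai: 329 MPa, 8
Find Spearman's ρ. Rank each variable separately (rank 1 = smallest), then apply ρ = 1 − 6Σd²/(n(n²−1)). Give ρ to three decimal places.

Ranks of variable 1: 5, 3, 1, 4, 2
Ranks of variable 2: 5, 4, 1, 3, 2
d = r₁ − r₂: 0, -1, 0, 1, 0
d²: 0, 1, 0, 1, 0; Σd² = 2
ρ = 1 − 6·2/(5·24) = 1 − 12/120 = 0.900

0.900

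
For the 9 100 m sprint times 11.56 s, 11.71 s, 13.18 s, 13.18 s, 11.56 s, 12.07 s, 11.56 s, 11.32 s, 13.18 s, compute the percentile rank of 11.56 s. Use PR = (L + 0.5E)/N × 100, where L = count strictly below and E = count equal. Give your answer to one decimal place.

N = 9.
Strictly below 11.56: 1. Equal to 11.56: 3.
PR = (1 + 0.5·3)/9 × 100 = 27.8

27.8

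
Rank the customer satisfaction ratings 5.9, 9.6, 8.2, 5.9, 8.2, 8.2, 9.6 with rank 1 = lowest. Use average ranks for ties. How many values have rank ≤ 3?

Sorted (ascending): 5.9, 5.9, 8.2, 8.2, 8.2, 9.6, 9.6
The 2 values of 5.9 occupy positions 1–2 → average rank (1+2)/2 = 1.5.
The 3 values of 8.2 occupy positions 3–5 → average rank 4.
The 2 values of 9.6 occupy positions 6–7 → average rank (6+7)/2 = 6.5.
Ranks ≤ 3: {1.5, 1.5} → 2 values.

2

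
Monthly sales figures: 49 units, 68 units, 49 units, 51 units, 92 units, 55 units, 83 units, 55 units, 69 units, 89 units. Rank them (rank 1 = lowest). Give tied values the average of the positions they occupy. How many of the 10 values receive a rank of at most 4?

3

Sorted (ascending): 49, 49, 51, 55, 55, 68, 69, 83, 89, 92
The 2 values of 49 occupy positions 1–2 → average rank (1+2)/2 = 1.5.
The 2 values of 55 occupy positions 4–5 → average rank (4+5)/2 = 4.5.
Ranks ≤ 4: {1.5, 1.5, 3} → 3 values.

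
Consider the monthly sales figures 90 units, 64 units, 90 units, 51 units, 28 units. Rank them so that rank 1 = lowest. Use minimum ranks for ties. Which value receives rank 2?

51

Sorted (ascending): 28, 51, 64, 90, 90
The 2 values of 90 occupy positions 4–5 → each gets rank 4.
Rank 2 → value 51.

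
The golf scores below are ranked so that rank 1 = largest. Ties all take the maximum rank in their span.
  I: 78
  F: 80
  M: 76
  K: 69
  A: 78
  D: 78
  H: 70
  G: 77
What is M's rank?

Sorted (descending): 80, 78, 78, 78, 77, 76, 70, 69
The 3 values of 78 occupy positions 2–4 → each gets rank 4.
M has value 76 → rank 6.

6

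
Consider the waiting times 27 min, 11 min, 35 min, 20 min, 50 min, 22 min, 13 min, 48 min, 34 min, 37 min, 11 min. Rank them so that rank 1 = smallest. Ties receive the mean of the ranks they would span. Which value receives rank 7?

Sorted (ascending): 11, 11, 13, 20, 22, 27, 34, 35, 37, 48, 50
The 2 values of 11 occupy positions 1–2 → average rank (1+2)/2 = 1.5.
Rank 7 → value 34.

34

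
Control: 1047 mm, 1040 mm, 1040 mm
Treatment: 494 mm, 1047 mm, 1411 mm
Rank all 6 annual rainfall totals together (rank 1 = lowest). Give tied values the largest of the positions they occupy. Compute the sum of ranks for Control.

Sorted (ascending): 494, 1040, 1040, 1047, 1047, 1411
The 2 values of 1040 occupy positions 2–3 → each gets rank 3.
The 2 values of 1047 occupy positions 4–5 → each gets rank 5.
Control values → pooled ranks: 1047→5, 1040→3, 1040→3
Rank sum = 5 + 3 + 3 = 11

11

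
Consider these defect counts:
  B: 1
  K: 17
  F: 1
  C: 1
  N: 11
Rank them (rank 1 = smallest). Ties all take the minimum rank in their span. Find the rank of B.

1

Sorted (ascending): 1, 1, 1, 11, 17
The 3 values of 1 occupy positions 1–3 → each gets rank 1.
B has value 1 → rank 1.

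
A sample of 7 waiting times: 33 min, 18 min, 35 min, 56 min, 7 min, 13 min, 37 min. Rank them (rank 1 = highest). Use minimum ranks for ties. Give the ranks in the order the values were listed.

4, 5, 3, 1, 7, 6, 2

Sorted (descending): 56, 37, 35, 33, 18, 13, 7
No ties — each value takes its position as its rank.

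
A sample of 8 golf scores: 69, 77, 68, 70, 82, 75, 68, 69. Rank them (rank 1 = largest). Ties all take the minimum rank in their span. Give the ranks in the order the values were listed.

Sorted (descending): 82, 77, 75, 70, 69, 69, 68, 68
The 2 values of 69 occupy positions 5–6 → each gets rank 5.
The 2 values of 68 occupy positions 7–8 → each gets rank 7.

5, 2, 7, 4, 1, 3, 7, 5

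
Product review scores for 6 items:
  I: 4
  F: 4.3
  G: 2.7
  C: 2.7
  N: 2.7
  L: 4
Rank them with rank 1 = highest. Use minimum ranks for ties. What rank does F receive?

1

Sorted (descending): 4.3, 4, 4, 2.7, 2.7, 2.7
The 2 values of 4 occupy positions 2–3 → each gets rank 2.
The 3 values of 2.7 occupy positions 4–6 → each gets rank 4.
F has value 4.3 → rank 1.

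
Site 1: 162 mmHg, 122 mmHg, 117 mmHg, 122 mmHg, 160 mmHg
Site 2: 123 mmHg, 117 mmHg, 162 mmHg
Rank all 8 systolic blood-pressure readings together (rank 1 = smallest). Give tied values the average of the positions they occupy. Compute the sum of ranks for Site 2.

Sorted (ascending): 117, 117, 122, 122, 123, 160, 162, 162
The 2 values of 117 occupy positions 1–2 → average rank (1+2)/2 = 1.5.
The 2 values of 122 occupy positions 3–4 → average rank (3+4)/2 = 3.5.
The 2 values of 162 occupy positions 7–8 → average rank (7+8)/2 = 7.5.
Site 2 values → pooled ranks: 123→5, 117→1.5, 162→7.5
Rank sum = 5 + 1.5 + 7.5 = 14

14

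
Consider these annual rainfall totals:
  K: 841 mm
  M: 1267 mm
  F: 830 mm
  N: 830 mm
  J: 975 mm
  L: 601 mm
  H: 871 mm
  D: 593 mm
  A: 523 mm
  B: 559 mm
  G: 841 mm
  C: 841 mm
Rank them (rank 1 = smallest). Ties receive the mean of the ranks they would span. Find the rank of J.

Sorted (ascending): 523, 559, 593, 601, 830, 830, 841, 841, 841, 871, 975, 1267
The 2 values of 830 occupy positions 5–6 → average rank (5+6)/2 = 5.5.
The 3 values of 841 occupy positions 7–9 → average rank 8.
J has value 975 mm → rank 11.

11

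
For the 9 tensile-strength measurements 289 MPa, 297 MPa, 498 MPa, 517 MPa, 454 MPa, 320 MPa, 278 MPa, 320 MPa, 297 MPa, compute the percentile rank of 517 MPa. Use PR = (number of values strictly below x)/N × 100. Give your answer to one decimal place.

88.9

N = 9.
Strictly below 517: 8. Equal to 517: 1.
PR = 8/9 × 100 = 88.9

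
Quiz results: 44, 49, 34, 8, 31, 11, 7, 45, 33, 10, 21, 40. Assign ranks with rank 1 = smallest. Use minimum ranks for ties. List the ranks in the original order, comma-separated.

10, 12, 8, 2, 6, 4, 1, 11, 7, 3, 5, 9

Sorted (ascending): 7, 8, 10, 11, 21, 31, 33, 34, 40, 44, 45, 49
No ties — each value takes its position as its rank.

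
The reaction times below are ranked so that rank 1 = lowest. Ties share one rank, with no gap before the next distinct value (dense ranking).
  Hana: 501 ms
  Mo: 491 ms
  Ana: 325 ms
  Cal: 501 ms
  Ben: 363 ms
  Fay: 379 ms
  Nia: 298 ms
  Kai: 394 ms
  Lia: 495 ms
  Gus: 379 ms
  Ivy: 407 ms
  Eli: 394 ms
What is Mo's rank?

7

Sorted (ascending): 298, 325, 363, 379, 379, 394, 394, 407, 491, 495, 501, 501
The 2 values of 379 share dense rank 4.
The 2 values of 394 share dense rank 5.
The 2 values of 501 share dense rank 9.
Remaining distinct values take the next consecutive integers.
Mo has value 491 ms → rank 7.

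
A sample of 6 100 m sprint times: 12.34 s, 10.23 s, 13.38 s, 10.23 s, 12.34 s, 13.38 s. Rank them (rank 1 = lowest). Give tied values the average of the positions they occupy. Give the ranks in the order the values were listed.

Sorted (ascending): 10.23, 10.23, 12.34, 12.34, 13.38, 13.38
The 2 values of 10.23 occupy positions 1–2 → average rank (1+2)/2 = 1.5.
The 2 values of 12.34 occupy positions 3–4 → average rank (3+4)/2 = 3.5.
The 2 values of 13.38 occupy positions 5–6 → average rank (5+6)/2 = 5.5.

3.5, 1.5, 5.5, 1.5, 3.5, 5.5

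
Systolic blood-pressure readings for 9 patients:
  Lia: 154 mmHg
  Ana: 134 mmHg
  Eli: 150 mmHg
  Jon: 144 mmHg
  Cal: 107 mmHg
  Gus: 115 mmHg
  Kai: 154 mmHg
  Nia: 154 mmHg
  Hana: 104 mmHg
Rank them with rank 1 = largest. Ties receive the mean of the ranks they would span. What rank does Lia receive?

2

Sorted (descending): 154, 154, 154, 150, 144, 134, 115, 107, 104
The 3 values of 154 occupy positions 1–3 → average rank 2.
Lia has value 154 mmHg → rank 2.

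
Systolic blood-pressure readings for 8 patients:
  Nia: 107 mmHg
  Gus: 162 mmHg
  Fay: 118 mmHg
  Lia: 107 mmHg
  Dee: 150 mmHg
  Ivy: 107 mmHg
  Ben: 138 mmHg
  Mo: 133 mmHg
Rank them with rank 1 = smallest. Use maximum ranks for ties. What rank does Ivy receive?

Sorted (ascending): 107, 107, 107, 118, 133, 138, 150, 162
The 3 values of 107 occupy positions 1–3 → each gets rank 3.
Ivy has value 107 mmHg → rank 3.

3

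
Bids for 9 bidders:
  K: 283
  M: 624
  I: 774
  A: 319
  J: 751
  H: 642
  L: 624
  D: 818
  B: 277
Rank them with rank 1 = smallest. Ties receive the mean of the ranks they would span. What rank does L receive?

4.5

Sorted (ascending): 277, 283, 319, 624, 624, 642, 751, 774, 818
The 2 values of 624 occupy positions 4–5 → average rank (4+5)/2 = 4.5.
L has value 624 → rank 4.5.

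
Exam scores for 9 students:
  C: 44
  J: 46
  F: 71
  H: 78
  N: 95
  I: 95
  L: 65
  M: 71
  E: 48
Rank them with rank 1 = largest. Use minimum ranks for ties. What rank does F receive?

4

Sorted (descending): 95, 95, 78, 71, 71, 65, 48, 46, 44
The 2 values of 95 occupy positions 1–2 → each gets rank 1.
The 2 values of 71 occupy positions 4–5 → each gets rank 4.
F has value 71 → rank 4.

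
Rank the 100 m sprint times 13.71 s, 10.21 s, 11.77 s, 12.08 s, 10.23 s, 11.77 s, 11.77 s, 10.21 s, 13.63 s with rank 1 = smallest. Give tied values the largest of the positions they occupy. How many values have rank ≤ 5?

Sorted (ascending): 10.21, 10.21, 10.23, 11.77, 11.77, 11.77, 12.08, 13.63, 13.71
The 2 values of 10.21 occupy positions 1–2 → each gets rank 2.
The 3 values of 11.77 occupy positions 4–6 → each gets rank 6.
Ranks ≤ 5: {2, 2, 3} → 3 values.

3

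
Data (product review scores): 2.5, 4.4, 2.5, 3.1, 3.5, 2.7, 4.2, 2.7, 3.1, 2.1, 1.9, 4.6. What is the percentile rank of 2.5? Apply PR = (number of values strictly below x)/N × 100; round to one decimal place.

N = 12.
Strictly below 2.5: 2. Equal to 2.5: 2.
PR = 2/12 × 100 = 16.7

16.7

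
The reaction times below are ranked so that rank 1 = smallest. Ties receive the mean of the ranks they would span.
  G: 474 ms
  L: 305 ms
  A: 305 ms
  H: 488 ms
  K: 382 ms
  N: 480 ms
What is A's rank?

Sorted (ascending): 305, 305, 382, 474, 480, 488
The 2 values of 305 occupy positions 1–2 → average rank (1+2)/2 = 1.5.
A has value 305 ms → rank 1.5.

1.5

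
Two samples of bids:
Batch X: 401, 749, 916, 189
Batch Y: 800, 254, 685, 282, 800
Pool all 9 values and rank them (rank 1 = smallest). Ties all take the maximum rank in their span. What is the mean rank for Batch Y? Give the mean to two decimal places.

5.20

Sorted (ascending): 189, 254, 282, 401, 685, 749, 800, 800, 916
The 2 values of 800 occupy positions 7–8 → each gets rank 8.
Batch Y values → pooled ranks: 800→8, 254→2, 685→5, 282→3, 800→8
Mean rank = (8 + 2 + 5 + 3 + 8) / 5 = 5.20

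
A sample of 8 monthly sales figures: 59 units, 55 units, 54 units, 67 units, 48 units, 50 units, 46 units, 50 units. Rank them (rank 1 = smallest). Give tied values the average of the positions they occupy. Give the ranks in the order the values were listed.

Sorted (ascending): 46, 48, 50, 50, 54, 55, 59, 67
The 2 values of 50 occupy positions 3–4 → average rank (3+4)/2 = 3.5.

7, 6, 5, 8, 2, 3.5, 1, 3.5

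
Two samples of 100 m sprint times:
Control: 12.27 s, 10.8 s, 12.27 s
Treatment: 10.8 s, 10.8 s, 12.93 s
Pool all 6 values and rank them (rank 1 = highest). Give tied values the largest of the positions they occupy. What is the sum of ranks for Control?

Sorted (descending): 12.93, 12.27, 12.27, 10.8, 10.8, 10.8
The 2 values of 12.27 occupy positions 2–3 → each gets rank 3.
The 3 values of 10.8 occupy positions 4–6 → each gets rank 6.
Control values → pooled ranks: 12.27→3, 10.8→6, 12.27→3
Rank sum = 3 + 6 + 3 = 12

12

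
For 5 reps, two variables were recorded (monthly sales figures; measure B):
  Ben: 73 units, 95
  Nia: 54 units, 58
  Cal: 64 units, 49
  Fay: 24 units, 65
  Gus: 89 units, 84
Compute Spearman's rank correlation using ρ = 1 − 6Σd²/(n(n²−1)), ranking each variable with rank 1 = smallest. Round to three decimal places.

0.500

Ranks of variable 1: 4, 2, 3, 1, 5
Ranks of variable 2: 5, 2, 1, 3, 4
d = r₁ − r₂: -1, 0, 2, -2, 1
d²: 1, 0, 4, 4, 1; Σd² = 10
ρ = 1 − 6·10/(5·24) = 1 − 60/120 = 0.500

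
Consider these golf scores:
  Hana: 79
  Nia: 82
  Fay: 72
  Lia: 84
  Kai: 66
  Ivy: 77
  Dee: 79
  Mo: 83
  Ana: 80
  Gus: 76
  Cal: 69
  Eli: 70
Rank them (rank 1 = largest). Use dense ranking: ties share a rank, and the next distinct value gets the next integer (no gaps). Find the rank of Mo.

Sorted (descending): 84, 83, 82, 80, 79, 79, 77, 76, 72, 70, 69, 66
The 2 values of 79 share dense rank 5.
Remaining distinct values take the next consecutive integers.
Mo has value 83 → rank 2.

2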